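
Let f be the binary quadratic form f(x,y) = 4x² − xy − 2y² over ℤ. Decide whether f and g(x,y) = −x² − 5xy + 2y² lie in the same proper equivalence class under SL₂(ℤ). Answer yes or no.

D₁ = 33, D₂ = 33
river cycle of f (length 4): (-2, 5, 1), (1, 5, -2), (-2, 3, 3), (3, 3, -2)
river cycle of g (length 4): (2, 5, -1), (-1, 5, 2), (2, 3, -3), (-3, 3, 2)
cycles differ ⇒ inequivalent

no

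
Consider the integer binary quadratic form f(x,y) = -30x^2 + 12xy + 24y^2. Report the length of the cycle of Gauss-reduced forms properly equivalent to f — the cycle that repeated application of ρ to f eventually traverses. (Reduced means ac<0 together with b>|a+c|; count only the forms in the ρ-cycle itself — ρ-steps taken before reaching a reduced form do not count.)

D = 3024, ⌊√D⌋ = 54
river: ρ → (24,36,-18)
river: ρ → (-18,36,24)
river: ρ → (24,12,-30)
river: ρ → (-30,48,6)
river: ρ → (6,48,-30)
river: ρ → (-30,12,24)
ρ-cycle length = 6 (tail of 0 descent steps not counted)

6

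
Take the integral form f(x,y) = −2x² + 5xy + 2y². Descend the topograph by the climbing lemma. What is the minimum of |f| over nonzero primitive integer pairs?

river: ρ → (2,3,-4)
river: ρ → (-4,5,1)
river: ρ → (1,5,-4)
river: ρ → (-4,3,2)
river: ρ → (2,5,-2)
river: ρ → (-2,3,4)
river: ρ → (4,5,-1)
river: ρ → (-1,5,4)
river: ρ → (4,3,-2)
river: ρ → (-2,5,2)
closes: descent 0, river 10
min |a| on river = 1

1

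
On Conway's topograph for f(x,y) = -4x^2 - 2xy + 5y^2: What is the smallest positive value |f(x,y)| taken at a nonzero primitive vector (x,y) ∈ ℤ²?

descent: ρ → (5,2,-4)  [lands on river]
river: ρ → (-4,6,3)
river: ρ → (3,6,-4)
river: ρ → (-4,2,5)
river: ρ → (5,8,-1)
river: ρ → (-1,8,5)
closes: descent 1, river 6
min |a| on river = 1

1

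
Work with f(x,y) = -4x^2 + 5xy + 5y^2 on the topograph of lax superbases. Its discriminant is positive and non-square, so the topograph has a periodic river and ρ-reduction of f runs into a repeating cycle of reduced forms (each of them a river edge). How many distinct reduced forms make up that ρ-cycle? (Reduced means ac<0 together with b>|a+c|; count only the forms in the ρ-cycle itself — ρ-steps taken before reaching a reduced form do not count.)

D = 105, ⌊√D⌋ = 10
river: ρ → (5,5,-4)
river: ρ → (-4,3,6)
river: ρ → (6,9,-1)
river: ρ → (-1,9,6)
river: ρ → (6,3,-4)
river: ρ → (-4,5,5)
ρ-cycle length = 6 (tail of 0 descent steps not counted)

6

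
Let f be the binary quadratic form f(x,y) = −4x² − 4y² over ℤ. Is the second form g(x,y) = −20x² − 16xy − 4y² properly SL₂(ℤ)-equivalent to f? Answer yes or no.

D₁ = -64, D₂ = -64
f is negative-definite; reduce −f:
−f: reduced (well bottom): (4,0,4) with a≤c, −a<b≤a
flip sign back: reduced form of f is (-4,0,-4)
g is negative-definite; reduce −g:
−g: flip: (20,16,4)→(4,-16,20)
−g: translate: b→0 (≡-16 mod 8), so (4,-16,20)→(4,0,4)
−g: reduced (well bottom): (4,0,4) with a≤c, −a<b≤a
flip sign back: reduced form of g is (-4,0,-4)
reduced forms (-4, 0, -4) vs (-4, 0, -4) ⇒ equivalent

yes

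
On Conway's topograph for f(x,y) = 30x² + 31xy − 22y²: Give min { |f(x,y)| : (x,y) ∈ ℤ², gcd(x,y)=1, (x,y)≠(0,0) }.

river: ρ → (-22,57,4)
river: ρ → (4,55,-36)
river: ρ → (-36,17,23)
river: ρ → (23,29,-30)
river: ρ → (-30,31,22)
river: ρ → (22,57,-4)
river: ρ → (-4,55,36)
river: ρ → (36,17,-23)
river: ρ → (-23,29,30)
river: ρ → (30,31,-22)
closes: descent 0, river 10
min |a| on river = 4

4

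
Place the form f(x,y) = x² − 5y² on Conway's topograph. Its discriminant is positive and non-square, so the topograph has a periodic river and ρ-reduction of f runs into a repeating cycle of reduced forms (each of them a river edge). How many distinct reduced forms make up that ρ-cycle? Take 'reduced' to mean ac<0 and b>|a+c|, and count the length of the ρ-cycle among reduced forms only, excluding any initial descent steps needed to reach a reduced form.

D = 20, ⌊√D⌋ = 4
descent: ρ → (-5,0,1)
descent: ρ → (1,4,-1)  [lands on river]
river: ρ → (-1,4,1)
ρ-cycle length = 2 (tail of 2 descent steps not counted)

2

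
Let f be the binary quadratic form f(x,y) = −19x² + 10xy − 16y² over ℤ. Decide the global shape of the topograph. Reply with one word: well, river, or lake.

D = b²−4ac = 10² − 4·(-19)·(-16) = -1116
D < 0 ⇒ definite ⇒ every region one sign ⇒ single well

well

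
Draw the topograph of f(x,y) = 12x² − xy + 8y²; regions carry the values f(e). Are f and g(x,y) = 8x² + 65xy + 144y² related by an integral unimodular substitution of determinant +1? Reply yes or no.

D₁ = -383, D₂ = -383
f: flip: (12,-1,8)→(8,1,12)
f: reduced (well bottom): (8,1,12) with a≤c, −a<b≤a
g: translate: b→1 (≡65 mod 16), so (8,65,144)→(8,1,12)
g: reduced (well bottom): (8,1,12) with a≤c, −a<b≤a
reduced forms (8, 1, 12) vs (8, 1, 12) ⇒ equivalent

yes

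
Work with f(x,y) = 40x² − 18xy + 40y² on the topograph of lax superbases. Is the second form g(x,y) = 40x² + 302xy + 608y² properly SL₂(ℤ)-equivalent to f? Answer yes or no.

D₁ = -6076, D₂ = -6076
f: flip: (40,-18,40)→(40,18,40)
f: reduced (well bottom): (40,18,40) with a≤c, −a<b≤a
g: translate: b→-18 (≡302 mod 80), so (40,302,608)→(40,-18,40)
g: flip: (40,-18,40)→(40,18,40)
g: reduced (well bottom): (40,18,40) with a≤c, −a<b≤a
reduced forms (40, 18, 40) vs (40, 18, 40) ⇒ equivalent

yes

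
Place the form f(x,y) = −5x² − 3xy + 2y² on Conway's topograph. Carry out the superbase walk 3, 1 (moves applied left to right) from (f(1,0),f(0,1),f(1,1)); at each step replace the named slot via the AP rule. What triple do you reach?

start (-5,2,-6) = (f(1,0),f(0,1),f(1,1))
replace slot 3: 2·((-5)+2) − (-6) = 0 → (-5,2,0)
replace slot 1: 2·(2+0) − (-5) = 9 → (9,2,0)

9,2,0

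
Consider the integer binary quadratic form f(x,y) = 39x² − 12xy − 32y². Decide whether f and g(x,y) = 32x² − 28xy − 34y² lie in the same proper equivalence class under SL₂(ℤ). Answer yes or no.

D₁ = 5136, D₂ = 5136
river cycle of f (length 6): (-32, 12, 39), (39, 66, -5), (-5, 64, 52), (52, 40, -17), (-17, 62, 19), (19, 52, -32)
river cycle of g (length 8): (-34, 28, 32), (32, 36, -30), (-30, 24, 38), (38, 52, -16), (-16, 44, 50), (50, 56, -10), (-10, 64, 26), (26, 40, -34)
cycles differ ⇒ inequivalent

no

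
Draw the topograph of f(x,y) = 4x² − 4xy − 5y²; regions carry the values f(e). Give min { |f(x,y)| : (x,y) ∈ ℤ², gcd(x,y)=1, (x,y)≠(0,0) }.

descent: ρ → (-5,4,4)  [lands on river]
river: ρ → (4,4,-5)
river: ρ → (-5,6,3)
river: ρ → (3,6,-5)
closes: descent 1, river 4
min |a| on river = 3

3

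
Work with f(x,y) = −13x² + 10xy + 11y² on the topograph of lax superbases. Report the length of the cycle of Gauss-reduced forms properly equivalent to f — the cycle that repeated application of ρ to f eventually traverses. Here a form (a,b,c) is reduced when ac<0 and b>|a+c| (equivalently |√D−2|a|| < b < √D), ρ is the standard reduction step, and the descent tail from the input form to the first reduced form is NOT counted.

D = 672, ⌊√D⌋ = 25
river: ρ → (11,12,-12)
river: ρ → (-12,12,11)
river: ρ → (11,10,-13)
river: ρ → (-13,16,8)
river: ρ → (8,16,-13)
river: ρ → (-13,10,11)
ρ-cycle length = 6 (tail of 0 descent steps not counted)

6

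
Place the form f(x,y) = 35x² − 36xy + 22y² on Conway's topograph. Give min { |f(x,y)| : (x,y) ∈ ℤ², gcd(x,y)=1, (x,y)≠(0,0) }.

translate: b→34 (≡-36 mod 70), so (35,-36,22)→(35,34,21)
flip: (35,34,21)→(21,-34,35)
translate: b→8 (≡-34 mod 42), so (21,-34,35)→(21,8,22)
reduced (well bottom): (21,8,22) with a≤c, −a<b≤a
well minimum = a = 21

21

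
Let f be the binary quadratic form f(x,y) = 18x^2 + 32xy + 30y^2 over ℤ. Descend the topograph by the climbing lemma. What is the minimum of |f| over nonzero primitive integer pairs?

translate: b→-4 (≡32 mod 36), so (18,32,30)→(18,-4,16)
flip: (18,-4,16)→(16,4,18)
reduced (well bottom): (16,4,18) with a≤c, −a<b≤a
well minimum = a = 16

16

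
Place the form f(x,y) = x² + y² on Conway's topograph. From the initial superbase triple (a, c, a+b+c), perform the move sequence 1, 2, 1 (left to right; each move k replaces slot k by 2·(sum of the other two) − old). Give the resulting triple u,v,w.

start (1,1,2) = (f(1,0),f(0,1),f(1,1))
replace slot 1: 2·(1+2) − 1 = 5 → (5,1,2)
replace slot 2: 2·(5+2) − 1 = 13 → (5,13,2)
replace slot 1: 2·(13+2) − 5 = 25 → (25,13,2)

25,13,2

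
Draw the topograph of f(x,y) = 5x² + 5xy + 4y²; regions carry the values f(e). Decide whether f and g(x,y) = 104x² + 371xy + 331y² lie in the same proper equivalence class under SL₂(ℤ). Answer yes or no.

D₁ = -55, D₂ = -55
f: flip: (5,5,4)→(4,-5,5)
f: translate: b→3 (≡-5 mod 8), so (4,-5,5)→(4,3,4)
f: reduced (well bottom): (4,3,4) with a≤c, −a<b≤a
g: translate: b→-45 (≡371 mod 208), so (104,371,331)→(104,-45,5)
g: flip: (104,-45,5)→(5,45,104)
g: translate: b→5 (≡45 mod 10), so (5,45,104)→(5,5,4)
g: flip: (5,5,4)→(4,-5,5)
g: translate: b→3 (≡-5 mod 8), so (4,-5,5)→(4,3,4)
g: reduced (well bottom): (4,3,4) with a≤c, −a<b≤a
reduced forms (4, 3, 4) vs (4, 3, 4) ⇒ equivalent

yes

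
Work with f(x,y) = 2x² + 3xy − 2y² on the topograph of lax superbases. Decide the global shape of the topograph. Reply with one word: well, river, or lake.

D = b²−4ac = 3² − 4·2·(-2) = 25
D = 5² is a perfect square ⇒ form factors over ℤ ⇒ lakes

lake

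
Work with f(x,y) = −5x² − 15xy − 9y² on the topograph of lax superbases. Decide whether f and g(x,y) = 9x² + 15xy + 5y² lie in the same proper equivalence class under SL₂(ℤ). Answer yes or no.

D₁ = 45, D₂ = 45
river cycle of f (length 2): (1, 5, -5), (-5, 5, 1)
river cycle of g (length 2): (5, 5, -1), (-1, 5, 5)
cycles differ ⇒ inequivalent

no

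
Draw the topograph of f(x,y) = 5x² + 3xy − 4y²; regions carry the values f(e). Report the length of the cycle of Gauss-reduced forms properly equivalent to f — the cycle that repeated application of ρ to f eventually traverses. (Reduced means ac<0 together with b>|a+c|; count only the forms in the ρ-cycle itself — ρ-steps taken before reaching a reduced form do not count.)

D = 89, ⌊√D⌋ = 9
river: ρ → (-4,5,4)
river: ρ → (4,3,-5)
river: ρ → (-5,7,2)
river: ρ → (2,9,-1)
river: ρ → (-1,9,2)
river: ρ → (2,7,-5)
river: ρ → (-5,3,4)
river: ρ → (4,5,-4)
river: ρ → (-4,3,5)
river: ρ → (5,7,-2)
river: ρ → (-2,9,1)
river: ρ → (1,9,-2)
river: ρ → (-2,7,5)
river: ρ → (5,3,-4)
ρ-cycle length = 14 (tail of 0 descent steps not counted)

14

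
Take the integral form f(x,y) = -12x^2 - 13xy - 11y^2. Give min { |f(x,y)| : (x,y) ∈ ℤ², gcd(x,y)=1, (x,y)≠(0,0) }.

translate: b→-11 (≡13 mod 24), so (12,13,11)→(12,-11,10)
flip: (12,-11,10)→(10,11,12)
translate: b→-9 (≡11 mod 20), so (10,11,12)→(10,-9,11)
reduced (well bottom): (10,-9,11) with a≤c, −a<b≤a
well minimum |f| = |-10| = 10 (negative-definite)

10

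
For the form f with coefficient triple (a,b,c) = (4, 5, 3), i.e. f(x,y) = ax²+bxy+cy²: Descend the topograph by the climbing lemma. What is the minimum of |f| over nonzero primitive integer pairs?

translate: b→-3 (≡5 mod 8), so (4,5,3)→(4,-3,2)
flip: (4,-3,2)→(2,3,4)
translate: b→-1 (≡3 mod 4), so (2,3,4)→(2,-1,3)
reduced (well bottom): (2,-1,3) with a≤c, −a<b≤a
well minimum = a = 2

2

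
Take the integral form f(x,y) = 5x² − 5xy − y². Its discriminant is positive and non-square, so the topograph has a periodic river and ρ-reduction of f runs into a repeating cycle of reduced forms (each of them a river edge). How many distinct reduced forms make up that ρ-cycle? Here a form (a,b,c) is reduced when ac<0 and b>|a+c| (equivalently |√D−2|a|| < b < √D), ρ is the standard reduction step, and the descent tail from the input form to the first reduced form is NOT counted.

D = 45, ⌊√D⌋ = 6
descent: ρ → (-1,5,5)  [lands on river]
river: ρ → (5,5,-1)
ρ-cycle length = 2 (tail of 1 descent step not counted)

2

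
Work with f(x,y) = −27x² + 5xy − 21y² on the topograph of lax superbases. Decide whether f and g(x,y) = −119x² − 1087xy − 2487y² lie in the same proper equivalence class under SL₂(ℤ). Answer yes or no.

D₁ = -2243, D₂ = -2243
f is negative-definite; reduce −f:
−f: flip: (27,-5,21)→(21,5,27)
−f: reduced (well bottom): (21,5,27) with a≤c, −a<b≤a
flip sign back: reduced form of f is (-21,-5,-27)
g is negative-definite; reduce −g:
−g: translate: b→-103 (≡1087 mod 238), so (119,1087,2487)→(119,-103,27)
−g: flip: (119,-103,27)→(27,103,119)
−g: translate: b→-5 (≡103 mod 54), so (27,103,119)→(27,-5,21)
−g: flip: (27,-5,21)→(21,5,27)
−g: reduced (well bottom): (21,5,27) with a≤c, −a<b≤a
flip sign back: reduced form of g is (-21,-5,-27)
reduced forms (-21, -5, -27) vs (-21, -5, -27) ⇒ equivalent

yes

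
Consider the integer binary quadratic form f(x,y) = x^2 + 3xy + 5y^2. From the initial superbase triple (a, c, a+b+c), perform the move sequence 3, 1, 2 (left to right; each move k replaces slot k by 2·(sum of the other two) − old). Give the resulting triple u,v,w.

start (1,5,9) = (f(1,0),f(0,1),f(1,1))
replace slot 3: 2·(1+5) − 9 = 3 → (1,5,3)
replace slot 1: 2·(5+3) − 1 = 15 → (15,5,3)
replace slot 2: 2·(15+3) − 5 = 31 → (15,31,3)

15,31,3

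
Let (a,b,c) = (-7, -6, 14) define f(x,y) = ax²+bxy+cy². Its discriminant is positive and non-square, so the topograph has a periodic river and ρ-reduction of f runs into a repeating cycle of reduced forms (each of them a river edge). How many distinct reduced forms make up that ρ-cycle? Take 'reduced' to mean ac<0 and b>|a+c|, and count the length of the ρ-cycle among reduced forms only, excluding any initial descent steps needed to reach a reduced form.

D = 428, ⌊√D⌋ = 20
descent: ρ → (14,6,-7)
descent: ρ → (-7,8,13)  [lands on river]
river: ρ → (13,18,-2)
river: ρ → (-2,18,13)
river: ρ → (13,8,-7)
river: ρ → (-7,20,1)
river: ρ → (1,20,-7)
ρ-cycle length = 6 (tail of 2 descent steps not counted)

6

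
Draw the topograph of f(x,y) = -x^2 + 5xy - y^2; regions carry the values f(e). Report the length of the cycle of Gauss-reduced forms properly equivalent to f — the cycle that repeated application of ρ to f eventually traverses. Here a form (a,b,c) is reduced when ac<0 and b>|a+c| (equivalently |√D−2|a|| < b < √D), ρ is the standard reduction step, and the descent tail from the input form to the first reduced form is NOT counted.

D = 21, ⌊√D⌋ = 4
descent: ρ → (-1,3,3)  [lands on river]
river: ρ → (3,3,-1)
ρ-cycle length = 2 (tail of 1 descent step not counted)

2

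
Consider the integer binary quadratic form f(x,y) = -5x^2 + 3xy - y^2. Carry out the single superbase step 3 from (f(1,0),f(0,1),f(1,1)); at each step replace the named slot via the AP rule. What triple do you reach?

start (-5,-1,-3) = (f(1,0),f(0,1),f(1,1))
replace slot 3: 2·((-5)+(-1)) − (-3) = -9 → (-5,-1,-9)

-5,-1,-9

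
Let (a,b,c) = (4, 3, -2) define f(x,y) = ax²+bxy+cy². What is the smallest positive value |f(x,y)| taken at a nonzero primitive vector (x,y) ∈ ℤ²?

river: ρ → (-2,5,2)
river: ρ → (2,3,-4)
river: ρ → (-4,5,1)
river: ρ → (1,5,-4)
river: ρ → (-4,3,2)
river: ρ → (2,5,-2)
river: ρ → (-2,3,4)
river: ρ → (4,5,-1)
river: ρ → (-1,5,4)
river: ρ → (4,3,-2)
closes: descent 0, river 10
min |a| on river = 1

1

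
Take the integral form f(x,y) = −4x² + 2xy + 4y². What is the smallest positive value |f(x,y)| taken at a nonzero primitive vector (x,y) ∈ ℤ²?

river: ρ → (4,6,-2)
river: ρ → (-2,6,4)
river: ρ → (4,2,-4)
river: ρ → (-4,6,2)
river: ρ → (2,6,-4)
river: ρ → (-4,2,4)
closes: descent 0, river 6
min |a| on river = 2

2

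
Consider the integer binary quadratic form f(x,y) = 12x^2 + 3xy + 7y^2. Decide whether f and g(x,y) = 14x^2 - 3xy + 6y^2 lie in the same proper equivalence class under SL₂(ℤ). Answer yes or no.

D₁ = -327, D₂ = -327
f: flip: (12,3,7)→(7,-3,12)
f: reduced (well bottom): (7,-3,12) with a≤c, −a<b≤a
g: flip: (14,-3,6)→(6,3,14)
g: reduced (well bottom): (6,3,14) with a≤c, −a<b≤a
reduced forms (7, -3, 12) vs (6, 3, 14) ⇒ inequivalent

no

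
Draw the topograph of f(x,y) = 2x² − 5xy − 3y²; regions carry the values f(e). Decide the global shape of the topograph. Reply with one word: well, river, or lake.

D = b²−4ac = (-5)² − 4·2·(-3) = 49
D = 7² is a perfect square ⇒ form factors over ℤ ⇒ lakes

lake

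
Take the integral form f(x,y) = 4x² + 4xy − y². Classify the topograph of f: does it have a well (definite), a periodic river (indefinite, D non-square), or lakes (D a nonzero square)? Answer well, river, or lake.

D = b²−4ac = 4² − 4·4·(-1) = 32
D > 0 non-square ⇒ indefinite ⇒ periodic river

river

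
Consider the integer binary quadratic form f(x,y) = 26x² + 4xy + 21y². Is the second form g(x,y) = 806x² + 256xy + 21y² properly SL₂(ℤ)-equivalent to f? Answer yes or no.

D₁ = -2168, D₂ = -2168
f: flip: (26,4,21)→(21,-4,26)
f: reduced (well bottom): (21,-4,26) with a≤c, −a<b≤a
g: flip: (806,256,21)→(21,-256,806)
g: translate: b→-4 (≡-256 mod 42), so (21,-256,806)→(21,-4,26)
g: reduced (well bottom): (21,-4,26) with a≤c, −a<b≤a
reduced forms (21, -4, 26) vs (21, -4, 26) ⇒ equivalent

yes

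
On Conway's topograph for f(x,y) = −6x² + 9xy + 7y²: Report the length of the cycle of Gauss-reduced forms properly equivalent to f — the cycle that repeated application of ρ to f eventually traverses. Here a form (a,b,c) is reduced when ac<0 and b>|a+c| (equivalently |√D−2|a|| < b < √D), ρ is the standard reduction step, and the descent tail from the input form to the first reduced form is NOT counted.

D = 249, ⌊√D⌋ = 15
river: ρ → (7,5,-8)
river: ρ → (-8,11,4)
river: ρ → (4,13,-5)
river: ρ → (-5,7,10)
river: ρ → (10,13,-2)
river: ρ → (-2,15,3)
river: ρ → (3,15,-2)
river: ρ → (-2,13,10)
river: ρ → (10,7,-5)
river: ρ → (-5,13,4)
river: ρ → (4,11,-8)
river: ρ → (-8,5,7)
river: ρ → (7,9,-6)
river: ρ → (-6,15,1)
river: ρ → (1,15,-6)
river: ρ → (-6,9,7)
ρ-cycle length = 16 (tail of 0 descent steps not counted)

16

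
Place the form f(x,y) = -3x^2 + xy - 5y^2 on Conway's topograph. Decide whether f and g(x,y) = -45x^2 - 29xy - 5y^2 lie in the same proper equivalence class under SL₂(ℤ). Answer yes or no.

D₁ = -59, D₂ = -59
f is negative-definite; reduce −f:
−f: reduced (well bottom): (3,-1,5) with a≤c, −a<b≤a
flip sign back: reduced form of f is (-3,1,-5)
g is negative-definite; reduce −g:
−g: flip: (45,29,5)→(5,-29,45)
−g: translate: b→1 (≡-29 mod 10), so (5,-29,45)→(5,1,3)
−g: flip: (5,1,3)→(3,-1,5)
−g: reduced (well bottom): (3,-1,5) with a≤c, −a<b≤a
flip sign back: reduced form of g is (-3,1,-5)
reduced forms (-3, 1, -5) vs (-3, 1, -5) ⇒ equivalent

yes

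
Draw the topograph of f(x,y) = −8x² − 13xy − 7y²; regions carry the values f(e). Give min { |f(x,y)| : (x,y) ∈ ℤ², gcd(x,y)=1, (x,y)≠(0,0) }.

translate: b→-3 (≡13 mod 16), so (8,13,7)→(8,-3,2)
flip: (8,-3,2)→(2,3,8)
translate: b→-1 (≡3 mod 4), so (2,3,8)→(2,-1,7)
reduced (well bottom): (2,-1,7) with a≤c, −a<b≤a
well minimum |f| = |-2| = 2 (negative-definite)

2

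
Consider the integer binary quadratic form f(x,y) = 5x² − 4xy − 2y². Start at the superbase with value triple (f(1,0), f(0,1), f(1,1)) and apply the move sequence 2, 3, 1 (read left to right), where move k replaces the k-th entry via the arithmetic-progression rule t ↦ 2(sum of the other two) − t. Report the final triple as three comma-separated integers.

start (5,-2,-1) = (f(1,0),f(0,1),f(1,1))
replace slot 2: 2·(5+(-1)) − (-2) = 10 → (5,10,-1)
replace slot 3: 2·(5+10) − (-1) = 31 → (5,10,31)
replace slot 1: 2·(10+31) − 5 = 77 → (77,10,31)

77,10,31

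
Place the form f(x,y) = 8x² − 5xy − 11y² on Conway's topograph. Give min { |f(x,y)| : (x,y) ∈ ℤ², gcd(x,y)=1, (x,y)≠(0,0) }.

descent: ρ → (-11,5,8)  [lands on river]
river: ρ → (8,11,-8)
river: ρ → (-8,5,11)
river: ρ → (11,17,-2)
river: ρ → (-2,19,2)
river: ρ → (2,17,-11)
closes: descent 1, river 6
min |a| on river = 2

2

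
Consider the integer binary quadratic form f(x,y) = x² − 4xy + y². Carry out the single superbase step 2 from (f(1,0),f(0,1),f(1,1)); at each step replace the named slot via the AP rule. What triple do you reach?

start (1,1,-2) = (f(1,0),f(0,1),f(1,1))
replace slot 2: 2·(1+(-2)) − 1 = -3 → (1,-3,-2)

1,-3,-2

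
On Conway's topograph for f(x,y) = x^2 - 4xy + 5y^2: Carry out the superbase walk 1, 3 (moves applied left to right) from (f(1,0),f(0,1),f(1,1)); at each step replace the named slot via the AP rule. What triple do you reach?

start (1,5,2) = (f(1,0),f(0,1),f(1,1))
replace slot 1: 2·(5+2) − 1 = 13 → (13,5,2)
replace slot 3: 2·(13+5) − 2 = 34 → (13,5,34)

13,5,34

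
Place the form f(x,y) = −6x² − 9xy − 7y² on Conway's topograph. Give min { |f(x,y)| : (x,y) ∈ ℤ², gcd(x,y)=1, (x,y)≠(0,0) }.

translate: b→-3 (≡9 mod 12), so (6,9,7)→(6,-3,4)
flip: (6,-3,4)→(4,3,6)
reduced (well bottom): (4,3,6) with a≤c, −a<b≤a
well minimum |f| = |-4| = 4 (negative-definite)

4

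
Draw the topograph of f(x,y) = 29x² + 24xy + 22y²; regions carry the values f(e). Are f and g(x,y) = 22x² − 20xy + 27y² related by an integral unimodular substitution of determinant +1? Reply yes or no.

D₁ = -1976, D₂ = -1976
f: flip: (29,24,22)→(22,-24,29)
f: translate: b→20 (≡-24 mod 44), so (22,-24,29)→(22,20,27)
f: reduced (well bottom): (22,20,27) with a≤c, −a<b≤a
g: reduced (well bottom): (22,-20,27) with a≤c, −a<b≤a
reduced forms (22, 20, 27) vs (22, -20, 27) ⇒ inequivalent

no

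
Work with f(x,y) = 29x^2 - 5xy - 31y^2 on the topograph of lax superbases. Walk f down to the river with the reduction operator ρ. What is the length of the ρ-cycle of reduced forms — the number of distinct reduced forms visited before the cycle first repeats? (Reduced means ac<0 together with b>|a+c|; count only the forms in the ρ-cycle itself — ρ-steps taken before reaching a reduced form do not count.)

D = 3621, ⌊√D⌋ = 60
descent: ρ → (-31,5,29)  [lands on river]
river: ρ → (29,53,-7)
river: ρ → (-7,59,5)
river: ρ → (5,51,-51)
river: ρ → (-51,51,5)
river: ρ → (5,59,-7)
river: ρ → (-7,53,29)
river: ρ → (29,5,-31)
river: ρ → (-31,57,3)
river: ρ → (3,57,-31)
ρ-cycle length = 10 (tail of 1 descent step not counted)

10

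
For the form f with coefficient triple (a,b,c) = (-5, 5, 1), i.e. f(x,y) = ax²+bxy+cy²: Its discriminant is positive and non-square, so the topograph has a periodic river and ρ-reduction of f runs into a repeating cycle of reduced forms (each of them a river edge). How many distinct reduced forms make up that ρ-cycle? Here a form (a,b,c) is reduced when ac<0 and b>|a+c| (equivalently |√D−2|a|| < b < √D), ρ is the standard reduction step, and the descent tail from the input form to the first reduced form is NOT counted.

D = 45, ⌊√D⌋ = 6
river: ρ → (1,5,-5)
river: ρ → (-5,5,1)
ρ-cycle length = 2 (tail of 0 descent steps not counted)

2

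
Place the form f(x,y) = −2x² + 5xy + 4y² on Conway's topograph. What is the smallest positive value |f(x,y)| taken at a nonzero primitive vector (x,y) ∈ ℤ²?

river: ρ → (4,3,-3)
river: ρ → (-3,3,4)
river: ρ → (4,5,-2)
river: ρ → (-2,7,1)
river: ρ → (1,7,-2)
river: ρ → (-2,5,4)
closes: descent 0, river 6
min |a| on river = 1

1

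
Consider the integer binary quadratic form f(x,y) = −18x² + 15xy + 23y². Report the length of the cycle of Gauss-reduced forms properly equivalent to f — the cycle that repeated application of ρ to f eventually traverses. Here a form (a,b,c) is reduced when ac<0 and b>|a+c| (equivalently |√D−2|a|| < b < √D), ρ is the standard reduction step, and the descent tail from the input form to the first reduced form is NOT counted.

D = 1881, ⌊√D⌋ = 43
river: ρ → (23,31,-10)
river: ρ → (-10,29,26)
river: ρ → (26,23,-13)
river: ρ → (-13,29,20)
river: ρ → (20,11,-22)
river: ρ → (-22,33,9)
river: ρ → (9,39,-10)
river: ρ → (-10,41,5)
river: ρ → (5,39,-18)
river: ρ → (-18,33,11)
river: ρ → (11,33,-18)
river: ρ → (-18,39,5)
river: ρ → (5,41,-10)
river: ρ → (-10,39,9)
river: ρ → (9,33,-22)
river: ρ → (-22,11,20)
river: ρ → (20,29,-13)
river: ρ → (-13,23,26)
river: ρ → (26,29,-10)
river: ρ → (-10,31,23)
river: ρ → (23,15,-18)
river: ρ → (-18,21,20)
river: ρ → (20,19,-19)
river: ρ → (-19,19,20)
river: ρ → (20,21,-18)
river: ρ → (-18,15,23)
ρ-cycle length = 26 (tail of 0 descent steps not counted)

26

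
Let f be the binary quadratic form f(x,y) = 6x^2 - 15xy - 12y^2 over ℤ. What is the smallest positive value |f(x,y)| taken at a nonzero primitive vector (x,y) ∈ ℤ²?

descent: ρ → (-12,15,6)  [lands on river]
river: ρ → (6,21,-3)
river: ρ → (-3,21,6)
river: ρ → (6,15,-12)
river: ρ → (-12,9,9)
river: ρ → (9,9,-12)
closes: descent 1, river 6
min |a| on river = 3

3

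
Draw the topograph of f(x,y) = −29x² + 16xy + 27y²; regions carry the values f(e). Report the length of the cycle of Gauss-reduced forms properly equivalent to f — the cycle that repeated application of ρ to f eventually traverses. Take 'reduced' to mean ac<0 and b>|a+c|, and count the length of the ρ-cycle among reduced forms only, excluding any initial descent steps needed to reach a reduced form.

D = 3388, ⌊√D⌋ = 58
river: ρ → (27,38,-18)
river: ρ → (-18,34,31)
river: ρ → (31,28,-21)
river: ρ → (-21,56,3)
river: ρ → (3,58,-2)
river: ρ → (-2,58,3)
river: ρ → (3,56,-21)
river: ρ → (-21,28,31)
river: ρ → (31,34,-18)
river: ρ → (-18,38,27)
river: ρ → (27,16,-29)
river: ρ → (-29,42,14)
river: ρ → (14,42,-29)
river: ρ → (-29,16,27)
ρ-cycle length = 14 (tail of 0 descent steps not counted)

14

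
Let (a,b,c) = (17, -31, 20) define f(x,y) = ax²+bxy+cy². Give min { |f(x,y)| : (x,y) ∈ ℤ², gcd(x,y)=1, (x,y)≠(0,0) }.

translate: b→3 (≡-31 mod 34), so (17,-31,20)→(17,3,6)
flip: (17,3,6)→(6,-3,17)
reduced (well bottom): (6,-3,17) with a≤c, −a<b≤a
well minimum = a = 6

6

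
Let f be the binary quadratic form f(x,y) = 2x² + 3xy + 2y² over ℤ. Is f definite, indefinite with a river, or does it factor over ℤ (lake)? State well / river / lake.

D = b²−4ac = 3² − 4·2·2 = -7
D < 0 ⇒ definite ⇒ every region one sign ⇒ single well

well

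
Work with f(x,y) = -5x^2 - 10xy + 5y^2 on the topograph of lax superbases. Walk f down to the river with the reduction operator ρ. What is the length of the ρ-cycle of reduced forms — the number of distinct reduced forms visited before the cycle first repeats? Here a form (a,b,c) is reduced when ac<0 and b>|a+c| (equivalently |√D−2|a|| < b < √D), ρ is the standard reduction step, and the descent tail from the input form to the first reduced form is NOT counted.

D = 200, ⌊√D⌋ = 14
descent: ρ → (5,10,-5)  [lands on river]
river: ρ → (-5,10,5)
ρ-cycle length = 2 (tail of 1 descent step not counted)

2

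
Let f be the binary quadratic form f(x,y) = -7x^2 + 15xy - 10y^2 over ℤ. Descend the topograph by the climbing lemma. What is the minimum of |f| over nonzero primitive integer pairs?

translate: b→-1 (≡-15 mod 14), so (7,-15,10)→(7,-1,2)
flip: (7,-1,2)→(2,1,7)
reduced (well bottom): (2,1,7) with a≤c, −a<b≤a
well minimum |f| = |-2| = 2 (negative-definite)

2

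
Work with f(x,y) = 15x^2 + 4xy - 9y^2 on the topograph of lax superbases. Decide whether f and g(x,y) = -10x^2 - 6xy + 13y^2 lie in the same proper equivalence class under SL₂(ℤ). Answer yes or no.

D₁ = 556, D₂ = 556
river cycle of f (length 18): (-9, 14, 10), (10, 6, -13), (-13, 20, 3), (3, 22, -6), (-6, 14, 15), (15, 16, -5), (-5, 14, 18), (18, 22, -1), (-1, 22, 18), (18, 14, -5), … (8 more)
river cycle of g (length 18): (13, 6, -10), (-10, 14, 9), (9, 22, -2), (-2, 22, 9), (9, 14, -10), (-10, 6, 13), (13, 20, -3), (-3, 22, 6), (6, 14, -15), (-15, 16, 5), … (8 more)
cycles differ ⇒ inequivalent

no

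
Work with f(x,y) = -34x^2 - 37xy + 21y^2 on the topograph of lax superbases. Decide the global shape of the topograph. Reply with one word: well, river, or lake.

D = b²−4ac = (-37)² − 4·(-34)·21 = 4225
D = 65² is a perfect square ⇒ form factors over ℤ ⇒ lakes

lake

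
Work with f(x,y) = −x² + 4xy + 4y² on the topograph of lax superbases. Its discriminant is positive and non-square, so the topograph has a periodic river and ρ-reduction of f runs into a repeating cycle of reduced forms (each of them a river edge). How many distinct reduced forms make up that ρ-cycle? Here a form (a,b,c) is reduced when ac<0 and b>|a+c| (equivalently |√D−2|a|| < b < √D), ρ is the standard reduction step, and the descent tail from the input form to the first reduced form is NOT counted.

D = 32, ⌊√D⌋ = 5
river: ρ → (4,4,-1)
river: ρ → (-1,4,4)
ρ-cycle length = 2 (tail of 0 descent steps not counted)

2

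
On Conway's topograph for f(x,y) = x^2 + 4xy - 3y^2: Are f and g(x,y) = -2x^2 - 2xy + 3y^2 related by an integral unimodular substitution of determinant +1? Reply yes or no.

D₁ = 28, D₂ = 28
river cycle of f (length 4): (-3, 2, 2), (2, 2, -3), (-3, 4, 1), (1, 4, -3)
river cycle of g (length 4): (3, 2, -2), (-2, 2, 3), (3, 4, -1), (-1, 4, 3)
cycles differ ⇒ inequivalent

no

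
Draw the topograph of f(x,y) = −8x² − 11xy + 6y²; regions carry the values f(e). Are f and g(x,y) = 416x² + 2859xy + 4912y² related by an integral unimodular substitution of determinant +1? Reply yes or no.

D₁ = 313, D₂ = 313
river cycle of f (length 38): (6, 11, -8), (-8, 5, 9), (9, 13, -4), (-4, 11, 12), (12, 13, -3), (-3, 17, 2), (2, 15, -11), (-11, 7, 6), (6, 17, -1), (-1, 17, 6), … (28 more)
river cycle of g (length 38): (6, 11, -8), (-8, 5, 9), (9, 13, -4), (-4, 11, 12), (12, 13, -3), (-3, 17, 2), (2, 15, -11), (-11, 7, 6), (6, 17, -1), (-1, 17, 6), … (28 more)
cycles coincide ⇒ equivalent

yes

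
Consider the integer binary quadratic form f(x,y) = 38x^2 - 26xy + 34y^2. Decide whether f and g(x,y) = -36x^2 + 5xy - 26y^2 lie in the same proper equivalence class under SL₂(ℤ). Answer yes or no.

D₁ = -4492, D₂ = -3719
discriminants differ ⇒ not SL₂(ℤ)-equivalent

no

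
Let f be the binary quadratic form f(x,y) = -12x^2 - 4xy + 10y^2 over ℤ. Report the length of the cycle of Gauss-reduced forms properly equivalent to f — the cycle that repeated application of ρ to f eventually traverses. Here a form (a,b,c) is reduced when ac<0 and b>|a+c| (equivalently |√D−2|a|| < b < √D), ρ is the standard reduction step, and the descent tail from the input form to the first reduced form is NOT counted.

D = 496, ⌊√D⌋ = 22
descent: ρ → (10,4,-12)  [lands on river]
river: ρ → (-12,20,2)
river: ρ → (2,20,-12)
river: ρ → (-12,4,10)
river: ρ → (10,16,-6)
river: ρ → (-6,20,4)
river: ρ → (4,20,-6)
river: ρ → (-6,16,10)
ρ-cycle length = 8 (tail of 1 descent step not counted)

8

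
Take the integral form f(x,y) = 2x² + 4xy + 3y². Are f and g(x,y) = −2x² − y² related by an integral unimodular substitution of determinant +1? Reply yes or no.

D₁ = -8, D₂ = -8
f: translate: b→0 (≡4 mod 4), so (2,4,3)→(2,0,1)
f: flip: (2,0,1)→(1,0,2)
f: reduced (well bottom): (1,0,2) with a≤c, −a<b≤a
g is negative-definite; reduce −g:
−g: flip: (2,0,1)→(1,0,2)
−g: reduced (well bottom): (1,0,2) with a≤c, −a<b≤a
flip sign back: reduced form of g is (-1,0,-2)
reduced forms (1, 0, 2) vs (-1, 0, -2) ⇒ inequivalent

no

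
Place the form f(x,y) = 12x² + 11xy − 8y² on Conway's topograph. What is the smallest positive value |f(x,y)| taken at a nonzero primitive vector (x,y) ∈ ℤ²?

river: ρ → (-8,21,2)
river: ρ → (2,19,-18)
river: ρ → (-18,17,3)
river: ρ → (3,19,-12)
river: ρ → (-12,5,10)
river: ρ → (10,15,-7)
river: ρ → (-7,13,12)
river: ρ → (12,11,-8)
closes: descent 0, river 8
min |a| on river = 2

2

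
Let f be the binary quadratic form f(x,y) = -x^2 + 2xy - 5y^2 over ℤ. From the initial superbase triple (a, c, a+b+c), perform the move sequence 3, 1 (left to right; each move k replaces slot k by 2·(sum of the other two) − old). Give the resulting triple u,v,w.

start (-1,-5,-4) = (f(1,0),f(0,1),f(1,1))
replace slot 3: 2·((-1)+(-5)) − (-4) = -8 → (-1,-5,-8)
replace slot 1: 2·((-5)+(-8)) − (-1) = -25 → (-25,-5,-8)

-25,-5,-8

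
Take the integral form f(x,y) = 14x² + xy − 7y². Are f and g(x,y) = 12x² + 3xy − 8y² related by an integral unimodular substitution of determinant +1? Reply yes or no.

D₁ = 393, D₂ = 393
river cycle of f (length 16): (-7, 13, 8), (8, 19, -1), (-1, 19, 8), (8, 13, -7), (-7, 15, 6), (6, 9, -13), (-13, 17, 2), (2, 19, -4), (-4, 13, 14), (14, 15, -3), … (6 more)
river cycle of g (length 16): (-8, 13, 7), (7, 15, -6), (-6, 9, 13), (13, 17, -2), (-2, 19, 4), (4, 13, -14), (-14, 15, 3), (3, 15, -14), (-14, 13, 4), (4, 19, -2), … (6 more)
cycles differ ⇒ inequivalent

no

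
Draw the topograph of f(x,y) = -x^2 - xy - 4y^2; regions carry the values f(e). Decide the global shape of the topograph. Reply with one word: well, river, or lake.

D = b²−4ac = (-1)² − 4·(-1)·(-4) = -15
D < 0 ⇒ definite ⇒ every region one sign ⇒ single well

well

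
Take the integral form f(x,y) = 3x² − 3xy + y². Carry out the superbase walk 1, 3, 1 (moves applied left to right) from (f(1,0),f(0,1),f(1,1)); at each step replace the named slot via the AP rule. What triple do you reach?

start (3,1,1) = (f(1,0),f(0,1),f(1,1))
replace slot 1: 2·(1+1) − 3 = 1 → (1,1,1)
replace slot 3: 2·(1+1) − 1 = 3 → (1,1,3)
replace slot 1: 2·(1+3) − 1 = 7 → (7,1,3)

7,1,3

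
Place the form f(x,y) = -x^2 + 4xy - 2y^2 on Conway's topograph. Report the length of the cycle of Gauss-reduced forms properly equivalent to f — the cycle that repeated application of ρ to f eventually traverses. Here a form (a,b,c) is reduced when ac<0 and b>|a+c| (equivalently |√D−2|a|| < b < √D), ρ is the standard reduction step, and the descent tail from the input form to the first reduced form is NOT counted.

D = 8, ⌊√D⌋ = 2
descent: ρ → (-2,0,1)
descent: ρ → (1,2,-1)  [lands on river]
river: ρ → (-1,2,1)
ρ-cycle length = 2 (tail of 2 descent steps not counted)

2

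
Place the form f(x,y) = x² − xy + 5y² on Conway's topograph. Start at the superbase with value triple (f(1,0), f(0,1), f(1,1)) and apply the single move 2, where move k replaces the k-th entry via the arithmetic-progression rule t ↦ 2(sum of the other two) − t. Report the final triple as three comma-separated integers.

start (1,5,5) = (f(1,0),f(0,1),f(1,1))
replace slot 2: 2·(1+5) − 5 = 7 → (1,7,5)

1,7,5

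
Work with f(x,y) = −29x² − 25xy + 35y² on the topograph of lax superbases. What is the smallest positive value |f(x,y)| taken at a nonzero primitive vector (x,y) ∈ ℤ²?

descent: ρ → (35,25,-29)  [lands on river]
river: ρ → (-29,33,31)
river: ρ → (31,29,-31)
river: ρ → (-31,33,29)
river: ρ → (29,25,-35)
river: ρ → (-35,45,19)
river: ρ → (19,31,-49)
river: ρ → (-49,67,1)
river: ρ → (1,67,-49)
river: ρ → (-49,31,19)
river: ρ → (19,45,-35)
river: ρ → (-35,25,29)
river: ρ → (29,33,-31)
river: ρ → (-31,29,31)
river: ρ → (31,33,-29)
river: ρ → (-29,25,35)
river: ρ → (35,45,-19)
river: ρ → (-19,31,49)
river: ρ → (49,67,-1)
river: ρ → (-1,67,49)
river: ρ → (49,31,-19)
river: ρ → (-19,45,35)
closes: descent 1, river 22
min |a| on river = 1

1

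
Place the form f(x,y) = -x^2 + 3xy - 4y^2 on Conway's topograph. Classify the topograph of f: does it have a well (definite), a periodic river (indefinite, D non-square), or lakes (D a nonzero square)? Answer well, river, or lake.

D = b²−4ac = 3² − 4·(-1)·(-4) = -7
D < 0 ⇒ definite ⇒ every region one sign ⇒ single well

well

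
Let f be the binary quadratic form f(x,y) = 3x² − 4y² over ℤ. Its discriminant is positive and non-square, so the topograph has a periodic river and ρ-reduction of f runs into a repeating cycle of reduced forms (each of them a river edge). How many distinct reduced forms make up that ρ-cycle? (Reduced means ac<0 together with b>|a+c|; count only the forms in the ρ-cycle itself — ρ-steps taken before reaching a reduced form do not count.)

D = 48, ⌊√D⌋ = 6
descent: ρ → (-4,0,3)
descent: ρ → (3,6,-1)  [lands on river]
river: ρ → (-1,6,3)
ρ-cycle length = 2 (tail of 2 descent steps not counted)

2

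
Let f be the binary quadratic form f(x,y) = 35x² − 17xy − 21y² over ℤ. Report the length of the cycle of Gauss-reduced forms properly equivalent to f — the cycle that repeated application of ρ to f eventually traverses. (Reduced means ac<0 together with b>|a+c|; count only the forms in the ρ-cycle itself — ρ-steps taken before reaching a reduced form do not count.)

D = 3229, ⌊√D⌋ = 56
descent: ρ → (-21,17,35)  [lands on river]
river: ρ → (35,53,-3)
river: ρ → (-3,55,17)
river: ρ → (17,47,-15)
river: ρ → (-15,43,23)
river: ρ → (23,49,-9)
river: ρ → (-9,41,43)
river: ρ → (43,45,-7)
river: ρ → (-7,53,15)
river: ρ → (15,37,-31)
river: ρ → (-31,25,21)
river: ρ → (21,17,-35)
river: ρ → (-35,53,3)
river: ρ → (3,55,-17)
river: ρ → (-17,47,15)
river: ρ → (15,43,-23)
river: ρ → (-23,49,9)
river: ρ → (9,41,-43)
river: ρ → (-43,45,7)
river: ρ → (7,53,-15)
river: ρ → (-15,37,31)
river: ρ → (31,25,-21)
ρ-cycle length = 22 (tail of 1 descent step not counted)

22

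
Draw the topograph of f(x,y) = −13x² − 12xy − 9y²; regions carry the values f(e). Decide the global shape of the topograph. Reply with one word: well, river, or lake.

D = b²−4ac = (-12)² − 4·(-13)·(-9) = -324
D < 0 ⇒ definite ⇒ every region one sign ⇒ single well

well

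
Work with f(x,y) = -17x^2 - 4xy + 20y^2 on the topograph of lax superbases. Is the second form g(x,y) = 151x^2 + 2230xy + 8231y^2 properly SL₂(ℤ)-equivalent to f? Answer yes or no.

D₁ = 1376, D₂ = 1376
river cycle of f (length 10): (20, 4, -17), (-17, 30, 7), (7, 26, -25), (-25, 24, 8), (8, 24, -25), (-25, 26, 7), (7, 30, -17), (-17, 4, 20), (20, 36, -1), (-1, 36, 20)
river cycle of g (length 10): (20, 4, -17), (-17, 30, 7), (7, 26, -25), (-25, 24, 8), (8, 24, -25), (-25, 26, 7), (7, 30, -17), (-17, 4, 20), (20, 36, -1), (-1, 36, 20)
cycles coincide ⇒ equivalent

yes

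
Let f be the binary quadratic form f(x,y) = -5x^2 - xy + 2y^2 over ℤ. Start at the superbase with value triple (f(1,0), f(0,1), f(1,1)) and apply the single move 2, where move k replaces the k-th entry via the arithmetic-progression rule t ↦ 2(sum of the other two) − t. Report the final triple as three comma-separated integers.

start (-5,2,-4) = (f(1,0),f(0,1),f(1,1))
replace slot 2: 2·((-5)+(-4)) − 2 = -20 → (-5,-20,-4)

-5,-20,-4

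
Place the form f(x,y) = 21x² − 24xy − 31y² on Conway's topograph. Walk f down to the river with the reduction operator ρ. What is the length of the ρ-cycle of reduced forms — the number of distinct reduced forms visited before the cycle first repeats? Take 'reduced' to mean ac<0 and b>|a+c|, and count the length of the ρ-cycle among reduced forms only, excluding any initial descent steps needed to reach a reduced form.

D = 3180, ⌊√D⌋ = 56
descent: ρ → (-31,24,21)  [lands on river]
river: ρ → (21,18,-34)
river: ρ → (-34,50,5)
river: ρ → (5,50,-34)
river: ρ → (-34,18,21)
river: ρ → (21,24,-31)
river: ρ → (-31,38,14)
river: ρ → (14,46,-19)
river: ρ → (-19,30,30)
river: ρ → (30,30,-19)
river: ρ → (-19,46,14)
river: ρ → (14,38,-31)
ρ-cycle length = 12 (tail of 1 descent step not counted)

12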